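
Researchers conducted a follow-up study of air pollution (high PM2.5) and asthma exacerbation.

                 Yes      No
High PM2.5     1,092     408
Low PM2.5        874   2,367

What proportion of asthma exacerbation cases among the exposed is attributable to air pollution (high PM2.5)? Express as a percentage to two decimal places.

Cells: a = 1092, b = 408, c = 874, d = 2367.
Risk in exposed = 1092/1500 = 0.72800; risk in unexposed = 874/3241 = 0.26967.
RR = 0.72800/0.26967 = 2.69960
AR% = (RR − 1)/RR × 100 = (2.69960 − 1)/2.69960 × 100 = 62.9574%

62.96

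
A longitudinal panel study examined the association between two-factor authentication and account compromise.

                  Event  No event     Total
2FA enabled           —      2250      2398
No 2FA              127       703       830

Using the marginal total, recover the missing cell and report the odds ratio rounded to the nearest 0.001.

The missing cell is in the exposed row: 2398 − 2250 = 148.
So a = 148, b = 2250, c = 127, d = 703.
OR = (a·d)/(b·c) = (148 × 703) / (2250 × 127) = 104044 / 285750 = 0.36411

0.364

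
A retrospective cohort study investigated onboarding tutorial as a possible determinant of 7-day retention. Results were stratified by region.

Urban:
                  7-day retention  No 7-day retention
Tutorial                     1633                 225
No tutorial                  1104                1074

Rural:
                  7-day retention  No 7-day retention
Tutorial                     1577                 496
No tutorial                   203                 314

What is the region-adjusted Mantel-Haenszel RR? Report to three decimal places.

RR_MH = Σ(aᵢ·n₀ᵢ/nᵢ) / Σ(cᵢ·n₁ᵢ/nᵢ), with n₁ᵢ = aᵢ+bᵢ (exposed), n₀ᵢ = cᵢ+dᵢ (unexposed), nᵢ = n₁ᵢ+n₀ᵢ.
Stratum 1 (Urban): n₁ = 1858, n₀ = 2178, n = 4036; a·n₀/n = 1633·2178/4036 = 881.2374; c·n₁/n = 1104·1858/4036 = 508.2339
Stratum 2 (Rural): n₁ = 2073, n₀ = 517, n = 2590; a·n₀/n = 1577·517/2590 = 314.7911; c·n₁/n = 203·2073/2590 = 162.4784
RR_MH = (881.2374 + 314.7911) / (508.2339 + 162.4784) = 1196.0285 / 670.7123 = 1.78322

1.783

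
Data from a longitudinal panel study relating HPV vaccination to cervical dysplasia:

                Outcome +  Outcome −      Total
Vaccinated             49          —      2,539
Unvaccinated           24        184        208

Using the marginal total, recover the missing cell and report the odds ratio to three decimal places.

0.151

The missing cell is in the exposed row: 2539 − 49 = 2490.
So a = 49, b = 2490, c = 24, d = 184.
OR = (a·d)/(b·c) = (49 × 184) / (2490 × 24) = 9016 / 59760 = 0.15087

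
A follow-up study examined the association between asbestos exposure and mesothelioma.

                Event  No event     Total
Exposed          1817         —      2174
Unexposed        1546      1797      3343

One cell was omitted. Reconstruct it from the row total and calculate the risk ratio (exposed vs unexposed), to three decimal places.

1.807

The missing cell is in the exposed row: 2174 − 1817 = 357.
So a = 1817, b = 357, c = 1546, d = 1797.
RR = [a/(a+b)] / [c/(c+d)] = (1817/2174) / (1546/3343) = 0.83579/0.46246 = 1.80727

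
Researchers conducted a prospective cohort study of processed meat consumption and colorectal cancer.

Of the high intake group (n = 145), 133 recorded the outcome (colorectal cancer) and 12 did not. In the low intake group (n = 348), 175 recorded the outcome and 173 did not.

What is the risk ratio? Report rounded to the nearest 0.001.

From the description: a = 133, b = 12, c = 175, d = 173.
Risk in exposed = 133/145 = 0.91724; risk in unexposed = 175/348 = 0.50287.
RR = 0.91724 / 0.50287 = 1.82400
The risk among the exposed is 1.82 times that among the unexposed.

1.824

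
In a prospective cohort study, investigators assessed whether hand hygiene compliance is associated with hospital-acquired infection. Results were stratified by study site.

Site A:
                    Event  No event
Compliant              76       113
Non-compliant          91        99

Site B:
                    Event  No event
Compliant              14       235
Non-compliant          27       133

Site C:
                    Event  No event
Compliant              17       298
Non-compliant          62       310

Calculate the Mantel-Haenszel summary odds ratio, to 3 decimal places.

OR_MH = Σ(aᵢdᵢ/nᵢ) / Σ(bᵢcᵢ/nᵢ), where nᵢ is the stratum total.
Stratum 1 (Site A): n = 379; a·d/n = 76·99/379 = 19.8522; b·c/n = 113·91/379 = 27.1319
Stratum 2 (Site B): n = 409; a·d/n = 14·133/409 = 4.5526; b·c/n = 235·27/409 = 15.5134
Stratum 3 (Site C): n = 687; a·d/n = 17·310/687 = 7.6710; b·c/n = 298·62/687 = 26.8937
OR_MH = (19.8522 + 4.5526 + 7.6710) / (27.1319 + 15.5134 + 26.8937) = 32.0758 / 69.5391 = 0.46126

0.461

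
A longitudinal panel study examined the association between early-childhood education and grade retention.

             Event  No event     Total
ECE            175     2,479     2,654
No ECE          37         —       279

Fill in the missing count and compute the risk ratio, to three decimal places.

0.497

The missing cell is in the unexposed row: 279 − 37 = 242.
So a = 175, b = 2479, c = 37, d = 242.
RR = [a/(a+b)] / [c/(c+d)] = (175/2654) / (37/279) = 0.06594/0.13262 = 0.49721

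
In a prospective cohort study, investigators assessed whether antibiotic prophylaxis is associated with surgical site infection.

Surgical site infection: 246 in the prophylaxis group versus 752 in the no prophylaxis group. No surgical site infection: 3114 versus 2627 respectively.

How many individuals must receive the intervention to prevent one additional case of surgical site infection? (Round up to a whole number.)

7

Risk in treated group = 246/3360 = 0.07321; risk in control = 752/3379 = 0.22255.
Absolute risk reduction = 0.22255 − 0.07321 = 0.14934
NNT = 1 / ARR = 1 / 0.14934 = 6.696 → round up → 7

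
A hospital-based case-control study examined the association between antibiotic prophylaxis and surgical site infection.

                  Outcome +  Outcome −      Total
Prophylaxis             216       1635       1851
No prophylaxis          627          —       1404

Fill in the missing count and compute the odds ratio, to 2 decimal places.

The missing cell is in the unexposed row: 1404 − 627 = 777.
So a = 216, b = 1635, c = 627, d = 777.
OR = (a·d)/(b·c) = (216 × 777) / (1635 × 627) = 167832 / 1025145 = 0.16372

0.16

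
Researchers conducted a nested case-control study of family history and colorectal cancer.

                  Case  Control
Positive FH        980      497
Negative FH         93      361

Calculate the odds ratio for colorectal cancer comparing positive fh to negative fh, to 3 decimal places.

7.654

Cells: a = 980, b = 497, c = 93, d = 361.
OR = (a·d)/(b·c) = (980 × 361) / (497 × 93) = 353780 / 46221 = 7.65410
The odds of colorectal cancer are about 7.65 times as high in the positive fh group.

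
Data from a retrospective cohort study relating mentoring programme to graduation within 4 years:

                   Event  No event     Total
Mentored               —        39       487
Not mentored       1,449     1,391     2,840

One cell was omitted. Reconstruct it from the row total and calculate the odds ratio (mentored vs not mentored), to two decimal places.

11.03

The missing cell is in the exposed row: 487 − 39 = 448.
So a = 448, b = 39, c = 1449, d = 1391.
OR = (a·d)/(b·c) = (448 × 1391) / (39 × 1449) = 623168 / 56511 = 11.02738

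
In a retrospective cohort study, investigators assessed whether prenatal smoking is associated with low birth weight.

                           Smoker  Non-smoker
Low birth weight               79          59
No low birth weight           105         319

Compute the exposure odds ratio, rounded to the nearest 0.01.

4.07

Reading the table with exposure as columns: a = 79 (Smoker, case), b = 105 (Smoker, non-case), c = 59 (Non-smoker, case), d = 319.
OR = (a·d)/(b·c) = (79 × 319) / (105 × 59) = 25201 / 6195 = 4.06796
The odds of low birth weight are about 4.07 times as high in the smoker group.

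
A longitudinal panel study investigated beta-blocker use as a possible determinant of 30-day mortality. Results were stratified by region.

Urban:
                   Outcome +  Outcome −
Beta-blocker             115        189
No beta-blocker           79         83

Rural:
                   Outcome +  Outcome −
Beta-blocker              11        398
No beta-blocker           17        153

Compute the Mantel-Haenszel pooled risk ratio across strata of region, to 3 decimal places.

RR_MH = Σ(aᵢ·n₀ᵢ/nᵢ) / Σ(cᵢ·n₁ᵢ/nᵢ), with n₁ᵢ = aᵢ+bᵢ (exposed), n₀ᵢ = cᵢ+dᵢ (unexposed), nᵢ = n₁ᵢ+n₀ᵢ.
Stratum 1 (Urban): n₁ = 304, n₀ = 162, n = 466; a·n₀/n = 115·162/466 = 39.9785; c·n₁/n = 79·304/466 = 51.5365
Stratum 2 (Rural): n₁ = 409, n₀ = 170, n = 579; a·n₀/n = 11·170/579 = 3.2297; c·n₁/n = 17·409/579 = 12.0086
RR_MH = (39.9785 + 3.2297) / (51.5365 + 12.0086) = 43.2082 / 63.5451 = 0.67996

0.680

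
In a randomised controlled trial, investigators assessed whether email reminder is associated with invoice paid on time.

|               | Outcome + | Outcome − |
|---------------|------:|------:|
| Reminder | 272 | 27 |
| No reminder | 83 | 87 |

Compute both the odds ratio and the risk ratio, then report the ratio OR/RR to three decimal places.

Cells: a = 272, b = 27, c = 83, d = 87.
OR = (272·87)/(27·83) = 23664/2241 = 10.55957
Risk in exposed = 272/299 = 0.90970; risk in unexposed = 83/170 = 0.48824; RR = 1.86324
OR/RR = 10.55957 / 1.86324 = 5.66732
The outcome is not rare, so the OR lies further from 1 than the RR.

5.667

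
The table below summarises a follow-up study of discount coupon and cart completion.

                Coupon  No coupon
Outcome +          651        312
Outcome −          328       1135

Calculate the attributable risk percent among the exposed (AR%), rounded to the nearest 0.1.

67.6

Reading the table with exposure as columns: a = 651 (Coupon, case), b = 328 (Coupon, non-case), c = 312 (No coupon, case), d = 1135.
Risk in exposed = 651/979 = 0.66496; risk in unexposed = 312/1447 = 0.21562.
RR = 0.66496/0.21562 = 3.08398
AR% = (RR − 1)/RR × 100 = (3.08398 − 1)/3.08398 × 100 = 67.5744%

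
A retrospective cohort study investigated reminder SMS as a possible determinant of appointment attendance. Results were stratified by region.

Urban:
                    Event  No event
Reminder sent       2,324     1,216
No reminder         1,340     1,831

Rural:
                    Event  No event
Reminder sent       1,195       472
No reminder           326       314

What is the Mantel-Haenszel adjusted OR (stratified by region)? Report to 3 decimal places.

2.574

OR_MH = Σ(aᵢdᵢ/nᵢ) / Σ(bᵢcᵢ/nᵢ), where nᵢ is the stratum total.
Stratum 1 (Urban): n = 6711; a·d/n = 2324·1831/6711 = 634.0700; b·c/n = 1216·1340/6711 = 242.8014
Stratum 2 (Rural): n = 2307; a·d/n = 1195·314/2307 = 162.6485; b·c/n = 472·326/2307 = 66.6979
OR_MH = (634.0700 + 162.6485) / (242.8014 + 66.6979) = 796.7185 / 309.4992 = 2.57422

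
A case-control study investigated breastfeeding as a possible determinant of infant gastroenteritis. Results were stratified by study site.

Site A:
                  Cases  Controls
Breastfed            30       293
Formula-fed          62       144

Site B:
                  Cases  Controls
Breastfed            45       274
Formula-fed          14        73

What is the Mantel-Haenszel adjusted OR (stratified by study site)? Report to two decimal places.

0.37

OR_MH = Σ(aᵢdᵢ/nᵢ) / Σ(bᵢcᵢ/nᵢ), where nᵢ is the stratum total.
Stratum 1 (Site A): n = 529; a·d/n = 30·144/529 = 8.1664; b·c/n = 293·62/529 = 34.3403
Stratum 2 (Site B): n = 406; a·d/n = 45·73/406 = 8.0911; b·c/n = 274·14/406 = 9.4483
OR_MH = (8.1664 + 8.0911) / (34.3403 + 9.4483) = 16.2575 / 43.7885 = 0.37127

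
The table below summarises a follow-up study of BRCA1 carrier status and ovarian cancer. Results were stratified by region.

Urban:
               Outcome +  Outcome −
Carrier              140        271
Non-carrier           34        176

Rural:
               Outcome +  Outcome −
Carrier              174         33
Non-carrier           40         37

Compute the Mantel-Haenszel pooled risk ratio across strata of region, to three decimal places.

RR_MH = Σ(aᵢ·n₀ᵢ/nᵢ) / Σ(cᵢ·n₁ᵢ/nᵢ), with n₁ᵢ = aᵢ+bᵢ (exposed), n₀ᵢ = cᵢ+dᵢ (unexposed), nᵢ = n₁ᵢ+n₀ᵢ.
Stratum 1 (Urban): n₁ = 411, n₀ = 210, n = 621; a·n₀/n = 140·210/621 = 47.3430; c·n₁/n = 34·411/621 = 22.5024
Stratum 2 (Rural): n₁ = 207, n₀ = 77, n = 284; a·n₀/n = 174·77/284 = 47.1761; c·n₁/n = 40·207/284 = 29.1549
RR_MH = (47.3430 + 47.1761) / (22.5024 + 29.1549) = 94.5191 / 51.6573 = 1.82973

1.830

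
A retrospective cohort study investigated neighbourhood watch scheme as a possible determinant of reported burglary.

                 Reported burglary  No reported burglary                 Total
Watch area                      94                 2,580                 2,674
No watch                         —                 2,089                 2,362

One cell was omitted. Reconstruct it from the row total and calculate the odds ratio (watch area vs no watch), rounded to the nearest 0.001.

The missing cell is in the unexposed row: 2362 − 2089 = 273.
So a = 94, b = 2580, c = 273, d = 2089.
OR = (a·d)/(b·c) = (94 × 2089) / (2580 × 273) = 196366 / 704340 = 0.27879

0.279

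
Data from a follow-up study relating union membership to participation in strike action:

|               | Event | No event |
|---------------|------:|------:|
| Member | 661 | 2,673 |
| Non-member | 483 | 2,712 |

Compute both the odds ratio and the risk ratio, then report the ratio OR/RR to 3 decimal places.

1.059

Cells: a = 661, b = 2673, c = 483, d = 2712.
OR = (661·2712)/(2673·483) = 1792632/1291059 = 1.38850
Risk in exposed = 661/3334 = 0.19826; risk in unexposed = 483/3195 = 0.15117; RR = 1.31147
OR/RR = 1.38850 / 1.31147 = 1.05873
The outcome is not rare, so the OR lies further from 1 than the RR.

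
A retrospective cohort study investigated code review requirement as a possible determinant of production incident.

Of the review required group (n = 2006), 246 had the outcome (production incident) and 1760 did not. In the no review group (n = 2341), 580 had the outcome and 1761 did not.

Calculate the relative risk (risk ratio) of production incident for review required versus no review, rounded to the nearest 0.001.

From the description: a = 246, b = 1760, c = 580, d = 1761.
Risk in exposed = 246/2006 = 0.12263; risk in unexposed = 580/2341 = 0.24776.
RR = 0.12263 / 0.24776 = 0.49497
The risk is 51% lower among the exposed than among the unexposed.

0.495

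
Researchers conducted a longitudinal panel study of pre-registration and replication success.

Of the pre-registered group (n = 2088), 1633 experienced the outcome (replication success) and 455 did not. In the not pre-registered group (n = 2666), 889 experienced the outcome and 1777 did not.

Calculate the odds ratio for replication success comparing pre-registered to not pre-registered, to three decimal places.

7.174

From the description: a = 1633, b = 455, c = 889, d = 1777.
OR = (a·d)/(b·c) = (1633 × 1777) / (455 × 889) = 2901841 / 404495 = 7.17398
The odds of replication success are about 7.17 times as high in the pre-registered group.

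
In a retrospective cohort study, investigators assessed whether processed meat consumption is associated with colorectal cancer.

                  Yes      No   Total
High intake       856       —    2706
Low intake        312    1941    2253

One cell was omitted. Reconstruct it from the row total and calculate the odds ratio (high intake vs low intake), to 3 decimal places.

2.879

The missing cell is in the exposed row: 2706 − 856 = 1850.
So a = 856, b = 1850, c = 312, d = 1941.
OR = (a·d)/(b·c) = (856 × 1941) / (1850 × 312) = 1661496 / 577200 = 2.87854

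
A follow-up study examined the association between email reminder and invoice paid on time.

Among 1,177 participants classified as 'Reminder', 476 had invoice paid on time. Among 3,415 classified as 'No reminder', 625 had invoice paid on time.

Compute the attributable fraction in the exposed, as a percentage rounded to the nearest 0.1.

54.7

From the description: a = 476, b = 701, c = 625, d = 2790.
Risk in exposed = 476/1177 = 0.40442; risk in unexposed = 625/3415 = 0.18302.
RR = 0.40442/0.18302 = 2.20974
AR% = (RR − 1)/RR × 100 = (2.20974 − 1)/2.20974 × 100 = 54.7458%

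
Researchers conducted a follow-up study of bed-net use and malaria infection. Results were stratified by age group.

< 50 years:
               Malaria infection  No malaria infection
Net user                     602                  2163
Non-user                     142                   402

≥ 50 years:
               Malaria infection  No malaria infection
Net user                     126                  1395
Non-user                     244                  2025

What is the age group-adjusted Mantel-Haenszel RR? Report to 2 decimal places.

RR_MH = Σ(aᵢ·n₀ᵢ/nᵢ) / Σ(cᵢ·n₁ᵢ/nᵢ), with n₁ᵢ = aᵢ+bᵢ (exposed), n₀ᵢ = cᵢ+dᵢ (unexposed), nᵢ = n₁ᵢ+n₀ᵢ.
Stratum 1 (< 50 years): n₁ = 2765, n₀ = 544, n = 3309; a·n₀/n = 602·544/3309 = 98.9689; c·n₁/n = 142·2765/3309 = 118.6552
Stratum 2 (≥ 50 years): n₁ = 1521, n₀ = 2269, n = 3790; a·n₀/n = 126·2269/3790 = 75.4338; c·n₁/n = 244·1521/3790 = 97.9219
RR_MH = (98.9689 + 75.4338) / (118.6552 + 97.9219) = 174.4026 / 216.5771 = 0.80527

0.81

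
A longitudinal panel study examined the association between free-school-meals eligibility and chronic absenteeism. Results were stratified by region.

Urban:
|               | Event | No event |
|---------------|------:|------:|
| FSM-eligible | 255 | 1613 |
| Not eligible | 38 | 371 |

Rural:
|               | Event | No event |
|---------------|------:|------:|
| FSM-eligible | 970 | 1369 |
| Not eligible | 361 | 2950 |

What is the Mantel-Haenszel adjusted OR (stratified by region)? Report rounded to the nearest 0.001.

OR_MH = Σ(aᵢdᵢ/nᵢ) / Σ(bᵢcᵢ/nᵢ), where nᵢ is the stratum total.
Stratum 1 (Urban): n = 2277; a·d/n = 255·371/2277 = 41.5481; b·c/n = 1613·38/2277 = 26.9188
Stratum 2 (Rural): n = 5650; a·d/n = 970·2950/5650 = 506.4602; b·c/n = 1369·361/5650 = 87.4706
OR_MH = (41.5481 + 506.4602) / (26.9188 + 87.4706) = 548.0083 / 114.3894 = 4.79073

4.791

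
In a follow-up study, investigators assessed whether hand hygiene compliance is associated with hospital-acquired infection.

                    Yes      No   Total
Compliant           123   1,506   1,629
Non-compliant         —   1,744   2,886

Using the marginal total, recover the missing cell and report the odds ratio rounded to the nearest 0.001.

0.125

The missing cell is in the unexposed row: 2886 − 1744 = 1142.
So a = 123, b = 1506, c = 1142, d = 1744.
OR = (a·d)/(b·c) = (123 × 1744) / (1506 × 1142) = 214512 / 1719852 = 0.12473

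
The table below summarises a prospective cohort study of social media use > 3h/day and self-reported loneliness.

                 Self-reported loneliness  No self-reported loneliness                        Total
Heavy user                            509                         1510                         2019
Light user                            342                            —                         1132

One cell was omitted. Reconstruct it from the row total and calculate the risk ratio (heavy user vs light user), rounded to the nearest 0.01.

The missing cell is in the unexposed row: 1132 − 342 = 790.
So a = 509, b = 1510, c = 342, d = 790.
RR = [a/(a+b)] / [c/(c+d)] = (509/2019) / (342/1132) = 0.25211/0.30212 = 0.83445

0.83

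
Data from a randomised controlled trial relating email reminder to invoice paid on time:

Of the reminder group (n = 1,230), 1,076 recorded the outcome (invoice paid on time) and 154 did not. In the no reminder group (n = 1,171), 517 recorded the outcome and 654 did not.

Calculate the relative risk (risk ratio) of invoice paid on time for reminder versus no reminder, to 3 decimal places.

1.981

From the description: a = 1076, b = 154, c = 517, d = 654.
Risk in exposed = 1076/1230 = 0.87480; risk in unexposed = 517/1171 = 0.44150.
RR = 0.87480 / 0.44150 = 1.98141
The risk among the exposed is 1.98 times that among the unexposed.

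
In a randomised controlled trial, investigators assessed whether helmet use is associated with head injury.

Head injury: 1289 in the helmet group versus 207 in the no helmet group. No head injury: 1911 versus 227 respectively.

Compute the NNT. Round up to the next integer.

Risk in treated group = 1289/3200 = 0.40281; risk in control = 207/434 = 0.47696.
Absolute risk reduction = 0.47696 − 0.40281 = 0.07415
NNT = 1 / ARR = 1 / 0.07415 = 13.487 → round up → 14

14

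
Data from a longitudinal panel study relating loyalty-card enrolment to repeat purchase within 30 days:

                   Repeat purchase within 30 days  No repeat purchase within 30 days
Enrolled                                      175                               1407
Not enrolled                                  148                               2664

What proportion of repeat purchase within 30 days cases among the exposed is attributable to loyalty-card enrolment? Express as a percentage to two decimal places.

52.42

Cells: a = 175, b = 1407, c = 148, d = 2664.
Risk in exposed = 175/1582 = 0.11062; risk in unexposed = 148/2812 = 0.05263.
RR = 0.11062/0.05263 = 2.10177
AR% = (RR − 1)/RR × 100 = (2.10177 − 1)/2.10177 × 100 = 52.4211%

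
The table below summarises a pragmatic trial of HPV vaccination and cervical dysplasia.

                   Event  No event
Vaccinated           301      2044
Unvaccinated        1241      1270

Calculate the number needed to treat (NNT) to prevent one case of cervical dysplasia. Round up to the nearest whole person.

Risk in treated group = 301/2345 = 0.12836; risk in control = 1241/2511 = 0.49423.
Absolute risk reduction = 0.49423 − 0.12836 = 0.36587
NNT = 1 / ARR = 1 / 0.36587 = 2.733 → round up → 3

3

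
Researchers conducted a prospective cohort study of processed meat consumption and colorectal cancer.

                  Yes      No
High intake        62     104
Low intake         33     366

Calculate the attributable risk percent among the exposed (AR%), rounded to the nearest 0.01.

77.86

Cells: a = 62, b = 104, c = 33, d = 366.
Risk in exposed = 62/166 = 0.37349; risk in unexposed = 33/399 = 0.08271.
RR = 0.37349/0.08271 = 4.51588
AR% = (RR − 1)/RR × 100 = (4.51588 − 1)/4.51588 × 100 = 77.8559%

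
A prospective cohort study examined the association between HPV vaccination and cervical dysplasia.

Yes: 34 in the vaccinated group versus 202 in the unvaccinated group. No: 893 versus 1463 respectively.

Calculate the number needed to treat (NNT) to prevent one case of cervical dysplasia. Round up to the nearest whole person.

Risk in treated group = 34/927 = 0.03668; risk in control = 202/1665 = 0.12132.
Absolute risk reduction = 0.12132 − 0.03668 = 0.08464
NNT = 1 / ARR = 1 / 0.08464 = 11.814 → round up → 12

12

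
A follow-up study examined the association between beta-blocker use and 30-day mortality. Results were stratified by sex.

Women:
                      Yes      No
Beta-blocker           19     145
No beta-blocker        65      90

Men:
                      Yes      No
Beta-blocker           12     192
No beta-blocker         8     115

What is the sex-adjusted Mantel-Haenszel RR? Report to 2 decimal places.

0.36

RR_MH = Σ(aᵢ·n₀ᵢ/nᵢ) / Σ(cᵢ·n₁ᵢ/nᵢ), with n₁ᵢ = aᵢ+bᵢ (exposed), n₀ᵢ = cᵢ+dᵢ (unexposed), nᵢ = n₁ᵢ+n₀ᵢ.
Stratum 1 (Women): n₁ = 164, n₀ = 155, n = 319; a·n₀/n = 19·155/319 = 9.2320; c·n₁/n = 65·164/319 = 33.4169
Stratum 2 (Men): n₁ = 204, n₀ = 123, n = 327; a·n₀/n = 12·123/327 = 4.5138; c·n₁/n = 8·204/327 = 4.9908
RR_MH = (9.2320 + 4.5138) / (33.4169 + 4.9908) = 13.7457 / 38.4078 = 0.35789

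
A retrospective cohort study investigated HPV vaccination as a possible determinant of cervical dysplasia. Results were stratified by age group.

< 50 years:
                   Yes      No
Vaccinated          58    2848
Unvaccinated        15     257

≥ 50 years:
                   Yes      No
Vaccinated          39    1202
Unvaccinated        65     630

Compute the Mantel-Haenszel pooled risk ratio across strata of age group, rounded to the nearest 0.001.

0.342

RR_MH = Σ(aᵢ·n₀ᵢ/nᵢ) / Σ(cᵢ·n₁ᵢ/nᵢ), with n₁ᵢ = aᵢ+bᵢ (exposed), n₀ᵢ = cᵢ+dᵢ (unexposed), nᵢ = n₁ᵢ+n₀ᵢ.
Stratum 1 (< 50 years): n₁ = 2906, n₀ = 272, n = 3178; a·n₀/n = 58·272/3178 = 4.9641; c·n₁/n = 15·2906/3178 = 13.7162
Stratum 2 (≥ 50 years): n₁ = 1241, n₀ = 695, n = 1936; a·n₀/n = 39·695/1936 = 14.0005; c·n₁/n = 65·1241/1936 = 41.6658
RR_MH = (4.9641 + 14.0005) / (13.7162 + 41.6658) = 18.9646 / 55.3820 = 0.34243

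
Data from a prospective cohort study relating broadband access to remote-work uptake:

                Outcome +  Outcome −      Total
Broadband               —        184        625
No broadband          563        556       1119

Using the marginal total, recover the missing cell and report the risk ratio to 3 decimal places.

The missing cell is in the exposed row: 625 − 184 = 441.
So a = 441, b = 184, c = 563, d = 556.
RR = [a/(a+b)] / [c/(c+d)] = (441/625) / (563/1119) = 0.70560/0.50313 = 1.40243

1.402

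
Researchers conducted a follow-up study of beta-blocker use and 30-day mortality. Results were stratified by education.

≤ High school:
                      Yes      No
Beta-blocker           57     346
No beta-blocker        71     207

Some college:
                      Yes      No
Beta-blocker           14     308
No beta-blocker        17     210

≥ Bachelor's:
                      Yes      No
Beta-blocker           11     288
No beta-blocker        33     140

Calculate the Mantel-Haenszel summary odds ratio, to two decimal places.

0.39

OR_MH = Σ(aᵢdᵢ/nᵢ) / Σ(bᵢcᵢ/nᵢ), where nᵢ is the stratum total.
Stratum 1 (≤ High school): n = 681; a·d/n = 57·207/681 = 17.3260; b·c/n = 346·71/681 = 36.0734
Stratum 2 (Some college): n = 549; a·d/n = 14·210/549 = 5.3552; b·c/n = 308·17/549 = 9.5373
Stratum 3 (≥ Bachelor's): n = 472; a·d/n = 11·140/472 = 3.2627; b·c/n = 288·33/472 = 20.1356
OR_MH = (17.3260 + 5.3552 + 3.2627) / (36.0734 + 9.5373 + 20.1356) = 25.9439 / 65.7464 = 0.39461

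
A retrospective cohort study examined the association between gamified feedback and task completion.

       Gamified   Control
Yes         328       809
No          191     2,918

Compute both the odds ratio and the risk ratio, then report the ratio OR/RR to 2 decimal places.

Reading the table with exposure as columns: a = 328 (Gamified, case), b = 191 (Gamified, non-case), c = 809 (Control, case), d = 2918.
OR = (328·2918)/(191·809) = 957104/154519 = 6.19409
Risk in exposed = 328/519 = 0.63198; risk in unexposed = 809/3727 = 0.21706; RR = 2.91150
OR/RR = 6.19409 / 2.91150 = 2.12745
The outcome is not rare, so the OR lies further from 1 than the RR.

2.13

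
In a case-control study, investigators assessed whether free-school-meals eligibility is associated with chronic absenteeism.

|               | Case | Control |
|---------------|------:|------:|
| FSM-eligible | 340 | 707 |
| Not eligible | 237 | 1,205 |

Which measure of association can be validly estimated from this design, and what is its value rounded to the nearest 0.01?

2.45

Cells: a = 340, b = 707, c = 237, d = 1205.
This is a case-control study: participants were sampled on outcome status, so risks in the source population cannot be estimated directly — relative risk is not valid here. The odds ratio is the appropriate measure.
OR = (a·d)/(b·c) = (340 × 1205) / (707 × 237) = 409700 / 167559 = 2.44511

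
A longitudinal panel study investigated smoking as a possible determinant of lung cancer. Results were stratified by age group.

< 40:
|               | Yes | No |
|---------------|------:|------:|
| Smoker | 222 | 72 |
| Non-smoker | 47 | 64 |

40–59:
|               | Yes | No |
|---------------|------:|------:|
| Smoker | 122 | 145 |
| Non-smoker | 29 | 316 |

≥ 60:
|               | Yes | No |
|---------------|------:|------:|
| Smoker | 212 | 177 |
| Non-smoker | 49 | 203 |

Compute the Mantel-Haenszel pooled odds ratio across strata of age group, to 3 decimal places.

OR_MH = Σ(aᵢdᵢ/nᵢ) / Σ(bᵢcᵢ/nᵢ), where nᵢ is the stratum total.
Stratum 1 (< 40): n = 405; a·d/n = 222·64/405 = 35.0815; b·c/n = 72·47/405 = 8.3556
Stratum 2 (40–59): n = 612; a·d/n = 122·316/612 = 62.9935; b·c/n = 145·29/612 = 6.8709
Stratum 3 (≥ 60): n = 641; a·d/n = 212·203/641 = 67.1388; b·c/n = 177·49/641 = 13.5304
OR_MH = (35.0815 + 62.9935 + 67.1388) / (8.3556 + 6.8709 + 13.5304) = 165.2138 / 28.7569 = 5.74519

5.745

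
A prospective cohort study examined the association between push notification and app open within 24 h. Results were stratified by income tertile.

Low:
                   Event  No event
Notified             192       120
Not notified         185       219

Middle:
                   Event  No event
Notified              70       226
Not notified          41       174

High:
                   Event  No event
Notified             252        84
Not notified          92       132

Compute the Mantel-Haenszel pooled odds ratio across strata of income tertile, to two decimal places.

2.26

OR_MH = Σ(aᵢdᵢ/nᵢ) / Σ(bᵢcᵢ/nᵢ), where nᵢ is the stratum total.
Stratum 1 (Low): n = 716; a·d/n = 192·219/716 = 58.7263; b·c/n = 120·185/716 = 31.0056
Stratum 2 (Middle): n = 511; a·d/n = 70·174/511 = 23.8356; b·c/n = 226·41/511 = 18.1331
Stratum 3 (High): n = 560; a·d/n = 252·132/560 = 59.4000; b·c/n = 84·92/560 = 13.8000
OR_MH = (58.7263 + 23.8356 + 59.4000) / (31.0056 + 18.1331 + 13.8000) = 141.9619 / 62.9387 = 2.25556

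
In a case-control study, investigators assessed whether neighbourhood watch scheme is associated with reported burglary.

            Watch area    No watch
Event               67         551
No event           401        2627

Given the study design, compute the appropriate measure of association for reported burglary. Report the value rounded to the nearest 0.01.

0.80

Reading the table with exposure as columns: a = 67 (Watch area, case), b = 401 (Watch area, non-case), c = 551 (No watch, case), d = 2627.
This is a case-control study: participants were sampled on outcome status, so risks in the source population cannot be estimated directly — relative risk is not valid here. The odds ratio is the appropriate measure.
OR = (a·d)/(b·c) = (67 × 2627) / (401 × 551) = 176009 / 220951 = 0.79660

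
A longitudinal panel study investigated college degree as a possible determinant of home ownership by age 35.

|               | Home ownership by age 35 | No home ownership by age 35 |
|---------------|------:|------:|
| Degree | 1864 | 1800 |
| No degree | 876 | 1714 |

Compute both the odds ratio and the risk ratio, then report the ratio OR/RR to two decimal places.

Cells: a = 1864, b = 1800, c = 876, d = 1714.
OR = (1864·1714)/(1800·876) = 3194896/1576800 = 2.02619
Risk in exposed = 1864/3664 = 0.50873; risk in unexposed = 876/2590 = 0.33822; RR = 1.50413
OR/RR = 2.02619 / 1.50413 = 1.34708
The outcome is not rare, so the OR lies further from 1 than the RR.

1.35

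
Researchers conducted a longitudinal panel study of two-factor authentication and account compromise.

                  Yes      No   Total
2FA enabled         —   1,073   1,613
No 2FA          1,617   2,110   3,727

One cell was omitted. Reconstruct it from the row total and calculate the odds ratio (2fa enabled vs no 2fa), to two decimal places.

0.66

The missing cell is in the exposed row: 1613 − 1073 = 540.
So a = 540, b = 1073, c = 1617, d = 2110.
OR = (a·d)/(b·c) = (540 × 2110) / (1073 × 1617) = 1139400 / 1735041 = 0.65670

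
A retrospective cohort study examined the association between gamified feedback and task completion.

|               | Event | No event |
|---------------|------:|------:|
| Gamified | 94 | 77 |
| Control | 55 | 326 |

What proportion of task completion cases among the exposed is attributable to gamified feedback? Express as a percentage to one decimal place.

Cells: a = 94, b = 77, c = 55, d = 326.
Risk in exposed = 94/171 = 0.54971; risk in unexposed = 55/381 = 0.14436.
RR = 0.54971/0.14436 = 3.80797
AR% = (RR − 1)/RR × 100 = (3.80797 − 1)/3.80797 × 100 = 73.7393%

73.7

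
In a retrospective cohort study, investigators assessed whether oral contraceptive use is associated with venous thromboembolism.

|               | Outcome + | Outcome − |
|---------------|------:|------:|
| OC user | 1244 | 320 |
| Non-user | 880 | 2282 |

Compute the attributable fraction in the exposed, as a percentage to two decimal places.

Cells: a = 1244, b = 320, c = 880, d = 2282.
Risk in exposed = 1244/1564 = 0.79540; risk in unexposed = 880/3162 = 0.27830.
RR = 0.79540/0.27830 = 2.85800
AR% = (RR − 1)/RR × 100 = (2.85800 − 1)/2.85800 × 100 = 65.0105%

65.01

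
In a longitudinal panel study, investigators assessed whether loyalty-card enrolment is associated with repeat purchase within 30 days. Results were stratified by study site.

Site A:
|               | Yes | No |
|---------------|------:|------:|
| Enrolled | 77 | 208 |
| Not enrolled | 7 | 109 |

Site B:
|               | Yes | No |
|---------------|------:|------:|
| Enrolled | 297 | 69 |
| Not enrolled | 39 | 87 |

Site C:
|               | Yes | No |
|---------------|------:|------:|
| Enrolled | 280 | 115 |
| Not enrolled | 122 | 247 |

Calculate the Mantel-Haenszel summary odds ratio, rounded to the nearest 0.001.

OR_MH = Σ(aᵢdᵢ/nᵢ) / Σ(bᵢcᵢ/nᵢ), where nᵢ is the stratum total.
Stratum 1 (Site A): n = 401; a·d/n = 77·109/401 = 20.9302; b·c/n = 208·7/401 = 3.6309
Stratum 2 (Site B): n = 492; a·d/n = 297·87/492 = 52.5183; b·c/n = 69·39/492 = 5.4695
Stratum 3 (Site C): n = 764; a·d/n = 280·247/764 = 90.5236; b·c/n = 115·122/764 = 18.3639
OR_MH = (20.9302 + 52.5183 + 90.5236) / (3.6309 + 5.4695 + 18.3639) = 163.9720 / 27.4643 = 5.97037

5.970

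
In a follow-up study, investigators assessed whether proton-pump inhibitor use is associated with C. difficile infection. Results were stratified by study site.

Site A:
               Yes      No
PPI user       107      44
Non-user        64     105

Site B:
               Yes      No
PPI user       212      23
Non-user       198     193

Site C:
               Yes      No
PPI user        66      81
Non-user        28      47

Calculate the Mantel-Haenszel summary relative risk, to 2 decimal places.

1.72

RR_MH = Σ(aᵢ·n₀ᵢ/nᵢ) / Σ(cᵢ·n₁ᵢ/nᵢ), with n₁ᵢ = aᵢ+bᵢ (exposed), n₀ᵢ = cᵢ+dᵢ (unexposed), nᵢ = n₁ᵢ+n₀ᵢ.
Stratum 1 (Site A): n₁ = 151, n₀ = 169, n = 320; a·n₀/n = 107·169/320 = 56.5094; c·n₁/n = 64·151/320 = 30.2000
Stratum 2 (Site B): n₁ = 235, n₀ = 391, n = 626; a·n₀/n = 212·391/626 = 132.4153; c·n₁/n = 198·235/626 = 74.3291
Stratum 3 (Site C): n₁ = 147, n₀ = 75, n = 222; a·n₀/n = 66·75/222 = 22.2973; c·n₁/n = 28·147/222 = 18.5405
RR_MH = (56.5094 + 132.4153 + 22.2973) / (30.2000 + 74.3291 + 18.5405) = 211.2220 / 123.0696 = 1.71628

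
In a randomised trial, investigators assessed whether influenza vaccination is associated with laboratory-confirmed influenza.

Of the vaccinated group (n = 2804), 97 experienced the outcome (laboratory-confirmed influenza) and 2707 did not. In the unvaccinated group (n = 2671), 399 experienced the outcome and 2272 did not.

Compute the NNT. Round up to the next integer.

Risk in treated group = 97/2804 = 0.03459; risk in control = 399/2671 = 0.14938.
Absolute risk reduction = 0.14938 − 0.03459 = 0.11479
NNT = 1 / ARR = 1 / 0.11479 = 8.712 → round up → 9

9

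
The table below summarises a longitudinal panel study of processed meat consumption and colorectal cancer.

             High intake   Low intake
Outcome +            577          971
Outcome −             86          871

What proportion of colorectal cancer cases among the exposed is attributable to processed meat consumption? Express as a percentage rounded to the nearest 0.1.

Reading the table with exposure as columns: a = 577 (High intake, case), b = 86 (High intake, non-case), c = 971 (Low intake, case), d = 871.
Risk in exposed = 577/663 = 0.87029; risk in unexposed = 971/1842 = 0.52714.
RR = 0.87029/0.52714 = 1.65095
AR% = (RR − 1)/RR × 100 = (1.65095 − 1)/1.65095 × 100 = 39.4286%

39.4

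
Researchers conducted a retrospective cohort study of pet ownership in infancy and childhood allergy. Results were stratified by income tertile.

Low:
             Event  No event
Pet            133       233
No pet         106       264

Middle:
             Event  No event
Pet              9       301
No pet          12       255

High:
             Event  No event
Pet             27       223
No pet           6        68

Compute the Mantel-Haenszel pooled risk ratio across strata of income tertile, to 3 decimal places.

RR_MH = Σ(aᵢ·n₀ᵢ/nᵢ) / Σ(cᵢ·n₁ᵢ/nᵢ), with n₁ᵢ = aᵢ+bᵢ (exposed), n₀ᵢ = cᵢ+dᵢ (unexposed), nᵢ = n₁ᵢ+n₀ᵢ.
Stratum 1 (Low): n₁ = 366, n₀ = 370, n = 736; a·n₀/n = 133·370/736 = 66.8614; c·n₁/n = 106·366/736 = 52.7120
Stratum 2 (Middle): n₁ = 310, n₀ = 267, n = 577; a·n₀/n = 9·267/577 = 4.1646; c·n₁/n = 12·310/577 = 6.4471
Stratum 3 (High): n₁ = 250, n₀ = 74, n = 324; a·n₀/n = 27·74/324 = 6.1667; c·n₁/n = 6·250/324 = 4.6296
RR_MH = (66.8614 + 4.1646 + 6.1667) / (52.7120 + 6.4471 + 4.6296) = 77.1927 / 63.7887 = 1.21013

1.210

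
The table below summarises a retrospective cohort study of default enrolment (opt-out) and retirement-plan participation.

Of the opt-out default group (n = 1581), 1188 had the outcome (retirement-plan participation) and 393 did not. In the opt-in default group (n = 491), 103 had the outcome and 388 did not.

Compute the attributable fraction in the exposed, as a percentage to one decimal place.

72.1

From the description: a = 1188, b = 393, c = 103, d = 388.
Risk in exposed = 1188/1581 = 0.75142; risk in unexposed = 103/491 = 0.20978.
RR = 0.75142/0.20978 = 3.58203
AR% = (RR − 1)/RR × 100 = (3.58203 − 1)/3.58203 × 100 = 72.0828%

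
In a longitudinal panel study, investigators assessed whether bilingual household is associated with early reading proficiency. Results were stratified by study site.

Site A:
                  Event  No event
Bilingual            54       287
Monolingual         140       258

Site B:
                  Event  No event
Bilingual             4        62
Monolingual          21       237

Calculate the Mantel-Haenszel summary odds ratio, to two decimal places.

0.37

OR_MH = Σ(aᵢdᵢ/nᵢ) / Σ(bᵢcᵢ/nᵢ), where nᵢ is the stratum total.
Stratum 1 (Site A): n = 739; a·d/n = 54·258/739 = 18.8525; b·c/n = 287·140/739 = 54.3708
Stratum 2 (Site B): n = 324; a·d/n = 4·237/324 = 2.9259; b·c/n = 62·21/324 = 4.0185
OR_MH = (18.8525 + 2.9259) / (54.3708 + 4.0185) = 21.7784 / 58.3893 = 0.37299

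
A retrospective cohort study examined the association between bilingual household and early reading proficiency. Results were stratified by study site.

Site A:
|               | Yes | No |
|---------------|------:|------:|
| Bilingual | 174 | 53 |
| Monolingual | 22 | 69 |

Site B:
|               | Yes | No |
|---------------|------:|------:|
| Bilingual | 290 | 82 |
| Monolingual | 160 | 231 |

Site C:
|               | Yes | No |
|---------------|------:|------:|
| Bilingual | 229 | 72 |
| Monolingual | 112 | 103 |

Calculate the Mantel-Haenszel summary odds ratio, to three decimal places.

4.693

OR_MH = Σ(aᵢdᵢ/nᵢ) / Σ(bᵢcᵢ/nᵢ), where nᵢ is the stratum total.
Stratum 1 (Site A): n = 318; a·d/n = 174·69/318 = 37.7547; b·c/n = 53·22/318 = 3.6667
Stratum 2 (Site B): n = 763; a·d/n = 290·231/763 = 87.7982; b·c/n = 82·160/763 = 17.1953
Stratum 3 (Site C): n = 516; a·d/n = 229·103/516 = 45.7112; b·c/n = 72·112/516 = 15.6279
OR_MH = (37.7547 + 87.7982 + 45.7112) / (3.6667 + 17.1953 + 15.6279) = 171.2641 / 36.4899 = 4.69347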